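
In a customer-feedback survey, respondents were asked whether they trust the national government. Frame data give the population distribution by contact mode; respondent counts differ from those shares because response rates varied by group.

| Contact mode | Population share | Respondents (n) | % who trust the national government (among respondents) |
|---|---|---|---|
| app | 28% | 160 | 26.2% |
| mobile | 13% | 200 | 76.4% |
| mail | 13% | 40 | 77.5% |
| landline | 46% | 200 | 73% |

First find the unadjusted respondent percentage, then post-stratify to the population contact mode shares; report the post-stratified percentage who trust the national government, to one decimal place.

60.9%

Unadjusted (pooled respondent) estimate weights by respondent counts:
  (160/600)×26.2 + (200/600)×76.4 + (40/600)×77.5 + (200/600)×73 = 61.9533%
Post-stratified estimate weights by population shares:
  0.28×26.2 + 0.13×76.4 + 0.13×77.5 + 0.46×73 = 60.923%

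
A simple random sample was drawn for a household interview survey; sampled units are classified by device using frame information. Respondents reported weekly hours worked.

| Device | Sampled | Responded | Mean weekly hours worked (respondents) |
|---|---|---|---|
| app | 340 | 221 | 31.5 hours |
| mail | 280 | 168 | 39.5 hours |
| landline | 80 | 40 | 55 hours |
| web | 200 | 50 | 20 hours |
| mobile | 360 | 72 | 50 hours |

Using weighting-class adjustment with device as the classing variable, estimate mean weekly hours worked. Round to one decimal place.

Response rates by class: app 221/340 = 65%, mail 168/280 = 60%, landline 40/80 = 50%, web 50/200 = 25%, mobile 72/360 = 20%.
Inverse-response-rate weighting restores each class to its sampled count, so class totals weight by n_sampled:
  app: 340 × 31.5 = 10,710
  mail: 280 × 39.5 = 11,060
  landline: 80 × 55 = 4400
  web: 200 × 20 = 4000
  mobile: 360 × 50 = 18,000
Adjusted estimate = 48,170 / 1,260 = 38.2302 → 38.2.

38.2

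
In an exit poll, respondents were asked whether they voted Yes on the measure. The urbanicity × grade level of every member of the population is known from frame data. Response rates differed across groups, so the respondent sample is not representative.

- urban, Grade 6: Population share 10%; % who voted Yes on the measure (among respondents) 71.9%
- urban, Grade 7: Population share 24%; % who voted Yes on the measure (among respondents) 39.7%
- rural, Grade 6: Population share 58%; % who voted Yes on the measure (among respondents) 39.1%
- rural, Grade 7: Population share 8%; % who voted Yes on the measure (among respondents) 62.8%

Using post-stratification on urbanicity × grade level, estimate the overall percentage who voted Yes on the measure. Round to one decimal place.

Each cell contributes population-share × respondent value:
  urban, Grade 6: 0.1 × 71.9 = 7.19
  urban, Grade 7: 0.24 × 39.7 = 9.528
  rural, Grade 6: 0.58 × 39.1 = 22.678
  rural, Grade 7: 0.08 × 62.8 = 5.024
Post-stratified estimate = 44.42 → 44.4%.

44.4%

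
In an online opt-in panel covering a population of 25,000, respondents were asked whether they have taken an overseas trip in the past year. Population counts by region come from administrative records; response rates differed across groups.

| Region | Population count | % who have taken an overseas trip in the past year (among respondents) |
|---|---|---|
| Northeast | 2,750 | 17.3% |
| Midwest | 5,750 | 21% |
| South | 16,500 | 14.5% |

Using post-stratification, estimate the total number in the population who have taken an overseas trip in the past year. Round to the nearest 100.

Apply each group's respondent rate to its population count:
  Northeast: 2,750 × 17.3% = 475.75
  Midwest: 5,750 × 21% = 1207.5
  South: 16,500 × 14.5% = 2392.5
Estimated total = 4075.75 → 4,100.

4,100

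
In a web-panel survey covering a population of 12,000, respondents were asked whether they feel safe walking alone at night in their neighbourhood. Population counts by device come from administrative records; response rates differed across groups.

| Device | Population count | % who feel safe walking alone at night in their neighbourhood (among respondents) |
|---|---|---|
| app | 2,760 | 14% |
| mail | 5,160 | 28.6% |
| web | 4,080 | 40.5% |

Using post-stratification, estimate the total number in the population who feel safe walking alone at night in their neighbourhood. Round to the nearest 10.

3,510

Each cell contributes its population count × the respondent rate:
  app: 2,760 × 14% = 386.4
  mail: 5,160 × 28.6% = 1475.76
  web: 4,080 × 40.5% = 1652.4
Estimated total = 3514.56 → 3,510.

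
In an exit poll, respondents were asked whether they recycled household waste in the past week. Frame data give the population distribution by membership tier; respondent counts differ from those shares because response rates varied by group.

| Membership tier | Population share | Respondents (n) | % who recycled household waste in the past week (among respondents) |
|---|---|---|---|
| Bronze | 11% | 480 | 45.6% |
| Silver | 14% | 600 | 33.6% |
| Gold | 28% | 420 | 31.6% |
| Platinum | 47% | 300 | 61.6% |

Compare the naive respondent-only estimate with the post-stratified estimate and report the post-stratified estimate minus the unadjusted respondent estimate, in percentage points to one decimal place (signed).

Naive respondent-only estimate (weights = respondent counts):
  (480/1800)×45.6 + (600/1800)×33.6 + (420/1800)×31.6 + (300/1800)×61.6 = 41%
Reweighting by population membership tier shares:
  0.11×45.6 + 0.14×33.6 + 0.28×31.6 + 0.47×61.6 = 47.52%
Difference = 47.52 − 41 = 6.52 pp.

+6.5 percentage points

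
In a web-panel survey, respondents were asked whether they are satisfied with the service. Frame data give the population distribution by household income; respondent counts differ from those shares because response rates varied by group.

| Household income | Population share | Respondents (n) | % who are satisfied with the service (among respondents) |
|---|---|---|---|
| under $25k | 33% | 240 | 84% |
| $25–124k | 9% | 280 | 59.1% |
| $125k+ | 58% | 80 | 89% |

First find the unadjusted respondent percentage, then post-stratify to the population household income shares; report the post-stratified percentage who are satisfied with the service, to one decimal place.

Unadjusted (pooled respondent) estimate weights by respondent counts:
  (240/600)×84 + (280/600)×59.1 + (80/600)×89 = 73.0467%
Post-stratifying to population shares instead:
  0.33×84 + 0.09×59.1 + 0.58×89 = 84.659%

84.7%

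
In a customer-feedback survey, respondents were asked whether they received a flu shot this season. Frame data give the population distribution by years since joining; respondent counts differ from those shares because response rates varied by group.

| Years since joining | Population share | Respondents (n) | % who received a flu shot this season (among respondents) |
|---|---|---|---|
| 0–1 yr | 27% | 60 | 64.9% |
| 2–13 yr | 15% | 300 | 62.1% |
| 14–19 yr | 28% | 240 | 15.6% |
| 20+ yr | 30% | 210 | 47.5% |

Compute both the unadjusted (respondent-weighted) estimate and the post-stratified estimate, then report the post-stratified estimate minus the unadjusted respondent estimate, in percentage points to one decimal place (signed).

+0.7 percentage points

Naive respondent-only estimate (weights = respondent counts):
  (60/810)×64.9 + (300/810)×62.1 + (240/810)×15.6 + (210/810)×47.5 = 44.7444%
Post-stratifying to population shares instead:
  0.27×64.9 + 0.15×62.1 + 0.28×15.6 + 0.3×47.5 = 45.456%
Difference = 45.456 − 44.7444 = 0.7116 pp.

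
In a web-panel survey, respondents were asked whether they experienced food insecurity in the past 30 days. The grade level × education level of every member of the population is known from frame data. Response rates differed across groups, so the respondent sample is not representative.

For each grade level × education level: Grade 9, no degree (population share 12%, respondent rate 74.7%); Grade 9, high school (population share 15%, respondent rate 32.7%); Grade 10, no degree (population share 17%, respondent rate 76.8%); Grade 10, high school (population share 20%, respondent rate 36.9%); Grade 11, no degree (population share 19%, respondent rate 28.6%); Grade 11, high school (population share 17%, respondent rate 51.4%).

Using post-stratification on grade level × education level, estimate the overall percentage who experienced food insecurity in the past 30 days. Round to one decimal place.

48.5%

Weight each group's respondent value by its population share:
  Grade 9, no degree: 0.12 × 74.7 = 8.964
  Grade 9, high school: 0.15 × 32.7 = 4.905
  Grade 10, no degree: 0.17 × 76.8 = 13.056
  Grade 10, high school: 0.2 × 36.9 = 7.38
  Grade 11, no degree: 0.19 × 28.6 = 5.434
  Grade 11, high school: 0.17 × 51.4 = 8.738
Post-stratified estimate = 48.477 → 48.5%.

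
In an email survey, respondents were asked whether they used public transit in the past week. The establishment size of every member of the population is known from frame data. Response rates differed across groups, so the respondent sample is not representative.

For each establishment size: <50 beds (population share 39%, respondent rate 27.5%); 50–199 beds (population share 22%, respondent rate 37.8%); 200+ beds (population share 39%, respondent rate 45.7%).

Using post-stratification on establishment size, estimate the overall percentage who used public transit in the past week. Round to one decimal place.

36.9%

Post-stratification weights by population share, not respondent share:
  <50 beds: 0.39 × 27.5 = 10.725
  50–199 beds: 0.22 × 37.8 = 8.316
  200+ beds: 0.39 × 45.7 = 17.823
Post-stratified estimate = 36.864 → 36.9%.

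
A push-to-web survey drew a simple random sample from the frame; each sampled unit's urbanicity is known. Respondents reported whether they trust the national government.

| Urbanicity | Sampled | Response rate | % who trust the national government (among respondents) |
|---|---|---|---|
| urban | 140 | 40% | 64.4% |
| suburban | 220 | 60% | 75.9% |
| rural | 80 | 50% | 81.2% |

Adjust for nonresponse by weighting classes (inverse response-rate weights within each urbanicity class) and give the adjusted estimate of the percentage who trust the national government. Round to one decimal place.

73.2%

With weight = n_sampled/n_responded per class, the weighted class total is n_sampled:
  urban: 140 × 64.4 = 9016
  suburban: 220 × 75.9 = 16,698
  rural: 80 × 81.2 = 6496
Adjusted estimate = 32,210 / 440 = 73.2045 → 73.2%.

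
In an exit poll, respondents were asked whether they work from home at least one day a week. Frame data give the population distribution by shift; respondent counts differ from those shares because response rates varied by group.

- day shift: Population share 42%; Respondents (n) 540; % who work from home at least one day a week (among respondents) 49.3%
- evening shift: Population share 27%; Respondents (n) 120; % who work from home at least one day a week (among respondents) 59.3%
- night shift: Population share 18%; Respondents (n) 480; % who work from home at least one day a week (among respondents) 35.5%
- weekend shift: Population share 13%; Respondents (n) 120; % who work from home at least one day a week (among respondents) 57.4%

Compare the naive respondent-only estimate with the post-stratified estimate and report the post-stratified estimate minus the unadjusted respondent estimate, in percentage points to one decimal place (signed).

Without adjustment, the pooled respondent share is:
  (540/1260)×49.3 + (120/1260)×59.3 + (480/1260)×35.5 + (120/1260)×57.4 = 45.7667%
Post-stratifying to population shares instead:
  0.42×49.3 + 0.27×59.3 + 0.18×35.5 + 0.13×57.4 = 50.569%
Difference = 50.569 − 45.7667 = 4.8023 pp.

+4.8 percentage points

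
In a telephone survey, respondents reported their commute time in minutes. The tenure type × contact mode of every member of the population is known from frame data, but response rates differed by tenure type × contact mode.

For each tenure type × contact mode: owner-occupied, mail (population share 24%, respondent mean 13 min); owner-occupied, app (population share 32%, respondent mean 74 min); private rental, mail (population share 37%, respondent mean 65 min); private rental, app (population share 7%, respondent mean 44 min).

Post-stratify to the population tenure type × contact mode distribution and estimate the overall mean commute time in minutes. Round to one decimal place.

53.9

Reweight to the known tenure type × contact mode distribution:
  owner-occupied, mail: 0.24 × 13 = 3.12
  owner-occupied, app: 0.32 × 74 = 23.68
  private rental, mail: 0.37 × 65 = 24.05
  private rental, app: 0.07 × 44 = 3.08
Post-stratified estimate = 53.93 → 53.9.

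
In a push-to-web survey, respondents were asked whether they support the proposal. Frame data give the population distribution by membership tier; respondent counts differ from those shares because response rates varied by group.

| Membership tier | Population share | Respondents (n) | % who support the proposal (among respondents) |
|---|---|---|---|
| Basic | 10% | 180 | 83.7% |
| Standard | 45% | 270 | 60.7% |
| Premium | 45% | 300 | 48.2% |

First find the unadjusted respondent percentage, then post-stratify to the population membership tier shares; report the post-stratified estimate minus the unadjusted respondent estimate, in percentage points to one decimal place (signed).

-3.8 percentage points

Unadjusted (pooled respondent) estimate weights by respondent counts:
  (180/750)×83.7 + (270/750)×60.7 + (300/750)×48.2 = 61.22%
Post-stratified estimate weights by population shares:
  0.1×83.7 + 0.45×60.7 + 0.45×48.2 = 57.375%
Difference = 57.375 − 61.22 = -3.845 pp.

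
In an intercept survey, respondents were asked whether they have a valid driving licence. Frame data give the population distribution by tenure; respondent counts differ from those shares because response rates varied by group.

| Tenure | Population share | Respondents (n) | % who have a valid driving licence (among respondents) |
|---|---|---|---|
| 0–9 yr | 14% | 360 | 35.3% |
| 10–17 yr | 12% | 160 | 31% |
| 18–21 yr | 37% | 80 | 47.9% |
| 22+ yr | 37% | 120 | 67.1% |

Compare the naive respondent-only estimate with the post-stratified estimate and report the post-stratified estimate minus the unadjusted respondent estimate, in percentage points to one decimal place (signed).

+10.2 percentage points

Naive respondent-only estimate (weights = respondent counts):
  (360/720)×35.3 + (160/720)×31 + (80/720)×47.9 + (120/720)×67.1 = 41.0444%
Post-stratifying to population shares instead:
  0.14×35.3 + 0.12×31 + 0.37×47.9 + 0.37×67.1 = 51.212%
Difference = 51.212 − 41.0444 = 10.1676 pp.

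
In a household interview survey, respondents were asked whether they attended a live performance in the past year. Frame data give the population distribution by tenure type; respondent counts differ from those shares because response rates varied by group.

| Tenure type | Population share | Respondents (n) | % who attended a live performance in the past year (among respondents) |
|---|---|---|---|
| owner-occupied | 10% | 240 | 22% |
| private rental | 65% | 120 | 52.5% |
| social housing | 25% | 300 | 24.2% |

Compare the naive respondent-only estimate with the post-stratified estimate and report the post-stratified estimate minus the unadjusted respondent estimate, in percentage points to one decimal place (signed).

Unadjusted (pooled respondent) estimate weights by respondent counts:
  (240/660)×22 + (120/660)×52.5 + (300/660)×24.2 = 28.5455%
Post-stratified estimate weights by population shares:
  0.1×22 + 0.65×52.5 + 0.25×24.2 = 42.375%
Difference = 42.375 − 28.5455 = 13.8295 pp.

+13.8 percentage points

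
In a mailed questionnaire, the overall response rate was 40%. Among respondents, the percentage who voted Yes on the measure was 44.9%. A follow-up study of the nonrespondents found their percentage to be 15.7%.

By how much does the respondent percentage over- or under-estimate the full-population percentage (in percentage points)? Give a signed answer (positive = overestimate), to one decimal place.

Nonresponse fraction = 1 − 0.4 = 0.6.
Bias = (nonresponse fraction) × (respondent percentage − nonrespondent percentage)
     = 0.6 × (44.9 − 15.7) = 0.6 × 29.2 = 17.52.

+17.5 percentage points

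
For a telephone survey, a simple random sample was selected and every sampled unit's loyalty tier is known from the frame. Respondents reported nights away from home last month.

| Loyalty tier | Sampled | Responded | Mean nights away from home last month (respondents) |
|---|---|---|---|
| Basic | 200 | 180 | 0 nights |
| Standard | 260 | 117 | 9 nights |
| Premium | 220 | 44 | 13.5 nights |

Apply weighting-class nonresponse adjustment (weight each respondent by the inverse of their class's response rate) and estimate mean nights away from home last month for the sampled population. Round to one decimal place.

7.8

Response rates by class: Basic 180/200 = 90%, Standard 117/260 = 45%, Premium 44/220 = 20%.
With weight = n_sampled/n_responded per class, the weighted class total is n_sampled:
  Basic: 200 × 0 = 0
  Standard: 260 × 9 = 2340
  Premium: 220 × 13.5 = 2970
Adjusted estimate = 5310 / 680 = 7.80882 → 7.8.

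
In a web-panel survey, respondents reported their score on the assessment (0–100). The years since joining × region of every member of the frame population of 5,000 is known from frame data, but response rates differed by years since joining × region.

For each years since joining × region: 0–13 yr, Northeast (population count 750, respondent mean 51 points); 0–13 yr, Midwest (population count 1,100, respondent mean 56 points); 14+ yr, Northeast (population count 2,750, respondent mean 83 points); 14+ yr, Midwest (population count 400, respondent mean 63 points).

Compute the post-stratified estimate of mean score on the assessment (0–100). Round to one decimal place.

Reweight to the known years since joining × region distribution:
  0–13 yr, Northeast: (750/5,000) × 51 = 7.65
  0–13 yr, Midwest: (1,100/5,000) × 56 = 12.32
  14+ yr, Northeast: (2,750/5,000) × 83 = 45.65
  14+ yr, Midwest: (400/5,000) × 63 = 5.04
Post-stratified estimate = 70.66 → 70.7.

70.7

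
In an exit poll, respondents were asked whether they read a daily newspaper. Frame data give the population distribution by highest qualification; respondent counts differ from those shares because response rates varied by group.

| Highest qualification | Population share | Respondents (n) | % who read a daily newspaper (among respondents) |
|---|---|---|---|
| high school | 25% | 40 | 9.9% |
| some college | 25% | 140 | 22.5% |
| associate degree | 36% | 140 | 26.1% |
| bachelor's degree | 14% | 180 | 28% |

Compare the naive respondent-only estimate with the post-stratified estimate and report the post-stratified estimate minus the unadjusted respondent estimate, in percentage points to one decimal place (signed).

Naive respondent-only estimate (weights = respondent counts):
  (40/500)×9.9 + (140/500)×22.5 + (140/500)×26.1 + (180/500)×28 = 24.48%
Post-stratifying to population shares instead:
  0.25×9.9 + 0.25×22.5 + 0.36×26.1 + 0.14×28 = 21.416%
Difference = 21.416 − 24.48 = -3.064 pp.

-3.1 percentage points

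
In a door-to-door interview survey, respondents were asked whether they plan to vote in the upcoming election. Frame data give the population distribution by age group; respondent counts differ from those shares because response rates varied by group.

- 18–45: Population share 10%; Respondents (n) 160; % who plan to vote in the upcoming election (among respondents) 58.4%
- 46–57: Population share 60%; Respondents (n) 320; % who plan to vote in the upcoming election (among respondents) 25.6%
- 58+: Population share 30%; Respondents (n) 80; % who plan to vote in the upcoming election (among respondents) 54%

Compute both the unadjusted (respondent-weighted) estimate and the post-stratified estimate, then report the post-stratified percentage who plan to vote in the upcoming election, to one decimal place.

Without adjustment, the pooled respondent share is:
  (160/560)×58.4 + (320/560)×25.6 + (80/560)×54 = 39.0286%
Post-stratifying to population shares instead:
  0.1×58.4 + 0.6×25.6 + 0.3×54 = 37.4%

37.4%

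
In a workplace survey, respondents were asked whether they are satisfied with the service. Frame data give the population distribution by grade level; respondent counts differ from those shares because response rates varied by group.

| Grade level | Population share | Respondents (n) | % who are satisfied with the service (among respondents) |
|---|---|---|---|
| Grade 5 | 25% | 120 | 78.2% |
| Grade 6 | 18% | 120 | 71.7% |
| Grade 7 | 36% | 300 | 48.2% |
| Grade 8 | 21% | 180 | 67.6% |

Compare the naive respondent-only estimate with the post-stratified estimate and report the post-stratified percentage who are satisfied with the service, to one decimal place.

Naive respondent-only estimate (weights = respondent counts):
  (120/720)×78.2 + (120/720)×71.7 + (300/720)×48.2 + (180/720)×67.6 = 61.9667%
Reweighting by population grade level shares:
  0.25×78.2 + 0.18×71.7 + 0.36×48.2 + 0.21×67.6 = 64.004%

64.0%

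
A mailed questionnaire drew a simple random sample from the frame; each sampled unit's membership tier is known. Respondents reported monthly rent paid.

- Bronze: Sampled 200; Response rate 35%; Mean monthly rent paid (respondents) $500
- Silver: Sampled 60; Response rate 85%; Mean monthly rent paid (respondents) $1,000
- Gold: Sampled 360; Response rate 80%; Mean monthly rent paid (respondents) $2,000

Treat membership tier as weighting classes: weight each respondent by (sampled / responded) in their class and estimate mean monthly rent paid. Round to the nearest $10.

With weight = n_sampled/n_responded per class, the weighted class total is n_sampled:
  Bronze: 200 × 500 = 100,000
  Silver: 60 × 1000 = 60,000
  Gold: 360 × 2000 = 720,000
Adjusted estimate = 880,000 / 620 = 1419.35 → $1,420.

$1,420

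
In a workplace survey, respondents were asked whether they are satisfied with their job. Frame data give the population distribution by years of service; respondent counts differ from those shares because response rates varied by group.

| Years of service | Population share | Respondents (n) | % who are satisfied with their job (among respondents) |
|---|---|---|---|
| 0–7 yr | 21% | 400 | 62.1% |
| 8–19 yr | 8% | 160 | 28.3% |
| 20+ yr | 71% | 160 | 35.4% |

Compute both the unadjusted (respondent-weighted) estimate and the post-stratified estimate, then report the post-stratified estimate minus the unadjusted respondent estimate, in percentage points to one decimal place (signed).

-8.2 percentage points

Naive respondent-only estimate (weights = respondent counts):
  (400/720)×62.1 + (160/720)×28.3 + (160/720)×35.4 = 48.6556%
Post-stratified estimate weights by population shares:
  0.21×62.1 + 0.08×28.3 + 0.71×35.4 = 40.439%
Difference = 40.439 − 48.6556 = -8.2166 pp.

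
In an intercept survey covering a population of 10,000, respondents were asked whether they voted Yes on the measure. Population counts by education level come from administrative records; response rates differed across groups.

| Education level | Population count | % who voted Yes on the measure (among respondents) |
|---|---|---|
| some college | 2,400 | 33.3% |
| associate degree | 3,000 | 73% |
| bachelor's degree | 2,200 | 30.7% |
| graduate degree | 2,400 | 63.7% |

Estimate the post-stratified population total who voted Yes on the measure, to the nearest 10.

5,190

Estimated count per cell = population count × respondent percentage:
  some college: 2,400 × 33.3% = 799.2
  associate degree: 3,000 × 73% = 2190
  bachelor's degree: 2,200 × 30.7% = 675.4
  graduate degree: 2,400 × 63.7% = 1528.8
Estimated total = 5193.4 → 5,190.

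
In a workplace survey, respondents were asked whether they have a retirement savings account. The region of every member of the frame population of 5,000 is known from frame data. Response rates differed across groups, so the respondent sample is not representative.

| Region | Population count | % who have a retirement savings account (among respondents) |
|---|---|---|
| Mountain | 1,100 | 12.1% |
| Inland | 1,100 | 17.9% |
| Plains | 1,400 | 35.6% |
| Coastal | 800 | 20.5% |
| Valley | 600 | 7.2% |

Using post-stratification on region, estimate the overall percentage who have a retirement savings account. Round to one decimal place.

20.7%

Reweight to the known region distribution:
  Mountain: (1,100/5,000) × 12.1 = 2.662
  Inland: (1,100/5,000) × 17.9 = 3.938
  Plains: (1,400/5,000) × 35.6 = 9.968
  Coastal: (800/5,000) × 20.5 = 3.28
  Valley: (600/5,000) × 7.2 = 0.864
Post-stratified estimate = 20.712 → 20.7%.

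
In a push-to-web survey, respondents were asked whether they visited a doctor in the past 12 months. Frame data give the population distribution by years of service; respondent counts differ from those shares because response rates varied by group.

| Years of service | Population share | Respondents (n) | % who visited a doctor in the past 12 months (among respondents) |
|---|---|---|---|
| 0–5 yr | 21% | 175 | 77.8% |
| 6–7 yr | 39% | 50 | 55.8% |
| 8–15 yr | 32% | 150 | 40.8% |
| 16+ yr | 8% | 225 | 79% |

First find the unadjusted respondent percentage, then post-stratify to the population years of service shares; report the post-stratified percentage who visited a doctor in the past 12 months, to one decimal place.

57.5%

Naive respondent-only estimate (weights = respondent counts):
  (175/600)×77.8 + (50/600)×55.8 + (150/600)×40.8 + (225/600)×79 = 67.1667%
Reweighting by population years of service shares:
  0.21×77.8 + 0.39×55.8 + 0.32×40.8 + 0.08×79 = 57.476%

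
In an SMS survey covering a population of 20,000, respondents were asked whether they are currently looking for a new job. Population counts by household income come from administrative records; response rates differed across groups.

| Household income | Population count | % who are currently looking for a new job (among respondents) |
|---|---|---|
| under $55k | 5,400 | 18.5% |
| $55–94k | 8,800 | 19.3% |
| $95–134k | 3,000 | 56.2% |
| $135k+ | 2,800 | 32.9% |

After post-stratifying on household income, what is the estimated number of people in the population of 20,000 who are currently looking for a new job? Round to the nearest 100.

Apply each group's respondent rate to its population count:
  under $55k: 5,400 × 18.5% = 999
  $55–94k: 8,800 × 19.3% = 1698.4
  $95–134k: 3,000 × 56.2% = 1686
  $135k+: 2,800 × 32.9% = 921.2
Estimated total = 5304.6 → 5,300.

5,300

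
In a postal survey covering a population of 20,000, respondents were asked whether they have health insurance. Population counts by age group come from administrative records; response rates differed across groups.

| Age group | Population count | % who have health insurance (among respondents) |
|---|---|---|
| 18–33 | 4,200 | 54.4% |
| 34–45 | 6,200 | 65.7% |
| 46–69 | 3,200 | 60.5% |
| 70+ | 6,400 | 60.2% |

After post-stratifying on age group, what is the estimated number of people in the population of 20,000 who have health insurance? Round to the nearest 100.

12,100

Estimated count per cell = population count × respondent percentage:
  18–33: 4,200 × 54.4% = 2284.8
  34–45: 6,200 × 65.7% = 4073.4
  46–69: 3,200 × 60.5% = 1936
  70+: 6,400 × 60.2% = 3852.8
Estimated total = 12,147 → 12,100.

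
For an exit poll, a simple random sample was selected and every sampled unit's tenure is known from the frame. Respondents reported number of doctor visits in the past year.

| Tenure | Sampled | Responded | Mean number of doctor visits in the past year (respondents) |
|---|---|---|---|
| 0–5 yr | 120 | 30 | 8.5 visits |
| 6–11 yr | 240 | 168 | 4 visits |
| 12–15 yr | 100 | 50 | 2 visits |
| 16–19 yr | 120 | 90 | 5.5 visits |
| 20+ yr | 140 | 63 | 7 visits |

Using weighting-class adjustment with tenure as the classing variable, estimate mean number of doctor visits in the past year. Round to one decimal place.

5.3

Response rates by class: 0–5 yr 30/120 = 25%, 6–11 yr 168/240 = 70%, 12–15 yr 50/100 = 50%, 16–19 yr 90/120 = 75%, 20+ yr 63/140 = 45%.
Each respondent's weight = sampled/responded in their class; summing within a class gives n_sampled, so:
  0–5 yr: 120 × 8.5 = 1020
  6–11 yr: 240 × 4 = 960
  12–15 yr: 100 × 2 = 200
  16–19 yr: 120 × 5.5 = 660
  20+ yr: 140 × 7 = 980
Adjusted estimate = 3820 / 720 = 5.30556 → 5.3.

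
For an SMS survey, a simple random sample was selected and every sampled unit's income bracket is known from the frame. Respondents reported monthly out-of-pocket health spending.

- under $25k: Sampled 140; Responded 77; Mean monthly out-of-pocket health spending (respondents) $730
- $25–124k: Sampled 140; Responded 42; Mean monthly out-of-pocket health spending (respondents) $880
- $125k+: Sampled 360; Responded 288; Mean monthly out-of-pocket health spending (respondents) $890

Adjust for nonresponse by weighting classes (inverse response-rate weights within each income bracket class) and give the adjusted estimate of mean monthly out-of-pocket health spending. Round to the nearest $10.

Response rates by class: under $25k 77/140 = 55%, $25–124k 42/140 = 30%, $125k+ 288/360 = 80%.
Inverse-response-rate weighting restores each class to its sampled count, so class totals weight by n_sampled:
  under $25k: 140 × 730 = 102,200
  $25–124k: 140 × 880 = 123,200
  $125k+: 360 × 890 = 320,400
Adjusted estimate = 545,800 / 640 = 852.812 → $850.

$850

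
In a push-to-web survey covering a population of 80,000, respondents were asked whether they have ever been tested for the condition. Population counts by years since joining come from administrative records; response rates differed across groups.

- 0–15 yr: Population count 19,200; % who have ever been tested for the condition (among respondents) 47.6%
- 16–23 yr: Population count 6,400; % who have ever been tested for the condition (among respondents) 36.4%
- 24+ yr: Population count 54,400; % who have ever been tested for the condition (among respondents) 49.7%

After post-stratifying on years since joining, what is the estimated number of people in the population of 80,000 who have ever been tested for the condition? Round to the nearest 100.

38,500

Apply each group's respondent rate to its population count:
  0–15 yr: 19,200 × 47.6% = 9139.2
  16–23 yr: 6,400 × 36.4% = 2329.6
  24+ yr: 54,400 × 49.7% = 27036.8
Estimated total = 38505.6 → 38,500.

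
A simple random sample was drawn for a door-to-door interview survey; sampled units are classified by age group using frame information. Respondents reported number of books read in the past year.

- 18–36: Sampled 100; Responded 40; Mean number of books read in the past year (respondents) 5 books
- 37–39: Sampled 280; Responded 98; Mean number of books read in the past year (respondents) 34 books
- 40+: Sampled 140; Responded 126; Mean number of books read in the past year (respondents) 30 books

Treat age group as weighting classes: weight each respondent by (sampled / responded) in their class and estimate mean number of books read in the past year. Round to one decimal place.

Response rates by class: 18–36 40/100 = 40%, 37–39 98/280 = 35%, 40+ 126/140 = 90%.
Each respondent's weight = sampled/responded in their class; summing within a class gives n_sampled, so:
  18–36: 100 × 5 = 500
  37–39: 280 × 34 = 9520
  40+: 140 × 30 = 4200
Adjusted estimate = 14,220 / 520 = 27.3462 → 27.3.

27.3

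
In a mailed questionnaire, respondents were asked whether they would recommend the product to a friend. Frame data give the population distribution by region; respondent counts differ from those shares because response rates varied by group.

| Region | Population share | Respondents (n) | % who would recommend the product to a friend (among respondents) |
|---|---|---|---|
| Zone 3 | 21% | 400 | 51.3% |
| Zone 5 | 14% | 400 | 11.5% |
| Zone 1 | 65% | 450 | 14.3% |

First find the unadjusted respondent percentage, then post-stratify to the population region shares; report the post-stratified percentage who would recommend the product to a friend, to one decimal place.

21.7%

Unadjusted (pooled respondent) estimate weights by respondent counts:
  (400/1250)×51.3 + (400/1250)×11.5 + (450/1250)×14.3 = 25.244%
Post-stratifying to population shares instead:
  0.21×51.3 + 0.14×11.5 + 0.65×14.3 = 21.678%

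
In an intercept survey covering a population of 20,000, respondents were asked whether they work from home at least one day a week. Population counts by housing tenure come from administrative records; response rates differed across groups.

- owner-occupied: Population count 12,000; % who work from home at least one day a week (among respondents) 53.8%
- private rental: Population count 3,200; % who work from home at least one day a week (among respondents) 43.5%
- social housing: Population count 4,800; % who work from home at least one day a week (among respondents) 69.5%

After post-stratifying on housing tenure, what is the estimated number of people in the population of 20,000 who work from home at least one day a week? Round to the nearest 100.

Apply each group's respondent rate to its population count:
  owner-occupied: 12,000 × 53.8% = 6456
  private rental: 3,200 × 43.5% = 1392
  social housing: 4,800 × 69.5% = 3336
Estimated total = 11,184 → 11,200.

11,200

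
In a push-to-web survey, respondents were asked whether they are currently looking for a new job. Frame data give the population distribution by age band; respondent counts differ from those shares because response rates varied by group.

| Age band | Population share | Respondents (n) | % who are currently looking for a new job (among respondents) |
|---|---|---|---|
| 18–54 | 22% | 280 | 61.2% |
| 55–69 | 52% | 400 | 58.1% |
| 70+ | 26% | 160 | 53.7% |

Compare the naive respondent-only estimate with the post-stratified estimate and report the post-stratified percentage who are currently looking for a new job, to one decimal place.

57.6%

Without adjustment, the pooled respondent share is:
  (280/840)×61.2 + (400/840)×58.1 + (160/840)×53.7 = 58.2952%
Reweighting by population age band shares:
  0.22×61.2 + 0.52×58.1 + 0.26×53.7 = 57.638%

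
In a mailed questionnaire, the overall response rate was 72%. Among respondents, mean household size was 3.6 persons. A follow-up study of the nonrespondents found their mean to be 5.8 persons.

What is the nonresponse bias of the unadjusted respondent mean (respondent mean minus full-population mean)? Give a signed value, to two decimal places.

-0.62

Nonresponse fraction = 1 − 0.72 = 0.28.
Bias = (nonresponse fraction) × (respondent mean − nonrespondent mean)
     = 0.28 × (3.6 − 5.8) = 0.28 × -2.2 = -0.616.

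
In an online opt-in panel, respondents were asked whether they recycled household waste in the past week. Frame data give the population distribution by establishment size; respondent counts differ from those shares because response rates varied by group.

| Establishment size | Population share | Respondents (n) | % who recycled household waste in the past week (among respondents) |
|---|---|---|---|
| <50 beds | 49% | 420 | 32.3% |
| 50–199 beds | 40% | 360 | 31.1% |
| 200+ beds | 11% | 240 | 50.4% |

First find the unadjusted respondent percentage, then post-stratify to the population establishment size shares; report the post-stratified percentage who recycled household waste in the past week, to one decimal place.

33.8%

Naive respondent-only estimate (weights = respondent counts):
  (420/1020)×32.3 + (360/1020)×31.1 + (240/1020)×50.4 = 36.1353%
Post-stratified estimate weights by population shares:
  0.49×32.3 + 0.4×31.1 + 0.11×50.4 = 33.811%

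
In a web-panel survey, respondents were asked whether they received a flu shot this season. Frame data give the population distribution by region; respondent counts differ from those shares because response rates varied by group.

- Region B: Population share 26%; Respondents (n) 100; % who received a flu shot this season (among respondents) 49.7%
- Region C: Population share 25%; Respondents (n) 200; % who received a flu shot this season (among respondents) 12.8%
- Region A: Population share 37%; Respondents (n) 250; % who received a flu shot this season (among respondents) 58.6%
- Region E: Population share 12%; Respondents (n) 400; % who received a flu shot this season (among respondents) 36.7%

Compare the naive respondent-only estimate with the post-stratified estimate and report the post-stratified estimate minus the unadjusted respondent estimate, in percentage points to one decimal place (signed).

Unadjusted (pooled respondent) estimate weights by respondent counts:
  (100/950)×49.7 + (200/950)×12.8 + (250/950)×58.6 + (400/950)×36.7 = 38.8%
Reweighting by population region shares:
  0.26×49.7 + 0.25×12.8 + 0.37×58.6 + 0.12×36.7 = 42.208%
Difference = 42.208 − 38.8 = 3.408 pp.

+3.4 percentage points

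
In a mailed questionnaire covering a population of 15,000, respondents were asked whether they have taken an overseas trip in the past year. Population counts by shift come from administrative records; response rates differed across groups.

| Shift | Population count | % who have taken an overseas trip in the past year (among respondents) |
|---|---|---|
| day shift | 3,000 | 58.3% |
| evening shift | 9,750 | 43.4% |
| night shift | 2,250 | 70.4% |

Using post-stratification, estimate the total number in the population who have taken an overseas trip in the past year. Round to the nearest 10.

7,560

Apply each group's respondent rate to its population count:
  day shift: 3,000 × 58.3% = 1749
  evening shift: 9,750 × 43.4% = 4231.5
  night shift: 2,250 × 70.4% = 1584
Estimated total = 7564.5 → 7,560.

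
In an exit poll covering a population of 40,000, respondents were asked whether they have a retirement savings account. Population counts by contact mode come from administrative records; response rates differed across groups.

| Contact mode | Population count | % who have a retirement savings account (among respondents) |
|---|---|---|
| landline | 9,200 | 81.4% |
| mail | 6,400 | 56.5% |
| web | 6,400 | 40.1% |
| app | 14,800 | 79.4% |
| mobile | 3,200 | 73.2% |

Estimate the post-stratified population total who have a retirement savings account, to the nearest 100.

27,800

Apply each group's respondent rate to its population count:
  landline: 9,200 × 81.4% = 7488.8
  mail: 6,400 × 56.5% = 3616
  web: 6,400 × 40.1% = 2566.4
  app: 14,800 × 79.4% = 11751.2
  mobile: 3,200 × 73.2% = 2342.4
Estimated total = 27764.8 → 27,800.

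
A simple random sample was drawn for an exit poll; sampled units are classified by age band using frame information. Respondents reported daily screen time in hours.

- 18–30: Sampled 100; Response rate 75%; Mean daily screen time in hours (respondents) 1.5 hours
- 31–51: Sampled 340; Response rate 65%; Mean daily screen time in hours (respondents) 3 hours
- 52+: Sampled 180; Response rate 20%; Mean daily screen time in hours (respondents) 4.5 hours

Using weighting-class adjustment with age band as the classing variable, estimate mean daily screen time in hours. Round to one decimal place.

Inverse-response-rate weighting restores each class to its sampled count, so class totals weight by n_sampled:
  18–30: 100 × 1.5 = 150
  31–51: 340 × 3 = 1020
  52+: 180 × 4.5 = 810
Adjusted estimate = 1980 / 620 = 3.19355 → 3.2.

3.2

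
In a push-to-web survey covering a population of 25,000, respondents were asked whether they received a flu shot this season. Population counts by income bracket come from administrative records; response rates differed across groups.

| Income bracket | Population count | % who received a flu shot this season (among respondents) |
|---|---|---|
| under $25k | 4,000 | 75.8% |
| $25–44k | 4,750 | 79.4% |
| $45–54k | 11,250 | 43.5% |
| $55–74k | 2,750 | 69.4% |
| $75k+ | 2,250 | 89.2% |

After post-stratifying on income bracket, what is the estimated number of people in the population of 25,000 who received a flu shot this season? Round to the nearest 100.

Apply each group's respondent rate to its population count:
  under $25k: 4,000 × 75.8% = 3032
  $25–44k: 4,750 × 79.4% = 3771.5
  $45–54k: 11,250 × 43.5% = 4893.75
  $55–74k: 2,750 × 69.4% = 1908.5
  $75k+: 2,250 × 89.2% = 2007
Estimated total = 15612.8 → 15,600.

15,600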